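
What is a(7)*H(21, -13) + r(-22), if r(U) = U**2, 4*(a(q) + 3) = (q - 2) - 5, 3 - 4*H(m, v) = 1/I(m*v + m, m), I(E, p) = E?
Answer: 161867/336 ≈ 481.75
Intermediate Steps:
H(m, v) = 3/4 - 1/(4*(m + m*v)) (H(m, v) = 3/4 - 1/(4*(m*v + m)) = 3/4 - 1/(4*(m + m*v)))
a(q) = -19/4 + q/4 (a(q) = -3 + ((q - 2) - 5)/4 = -3 + ((-2 + q) - 5)/4 = -3 + (-7 + q)/4 = -3 + (-7/4 + q/4) = -19/4 + q/4)
a(7)*H(21, -13) + r(-22) = (-19/4 + (1/4)*7)*((1/4)*(-1 + 3*21 + 3*21*(-13))/(21*(1 - 13))) + (-22)**2 = (-19/4 + 7/4)*((1/4)*(1/21)*(-1 + 63 - 819)/(-12)) + 484 = -3*(-1)*(-757)/(4*21*12) + 484 = -3*757/1008 + 484 = -757/336 + 484 = 161867/336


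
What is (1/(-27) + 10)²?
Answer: 72361/729 ≈ 99.261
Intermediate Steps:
(1/(-27) + 10)² = (-1/27 + 10)² = (269/27)² = 72361/729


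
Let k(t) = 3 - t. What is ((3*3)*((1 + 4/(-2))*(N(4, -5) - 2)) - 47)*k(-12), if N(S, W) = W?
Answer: 240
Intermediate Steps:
((3*3)*((1 + 4/(-2))*(N(4, -5) - 2)) - 47)*k(-12) = ((3*3)*((1 + 4/(-2))*(-5 - 2)) - 47)*(3 - 1*(-12)) = (9*((1 + 4*(-½))*(-7)) - 47)*(3 + 12) = (9*((1 - 2)*(-7)) - 47)*15 = (9*(-1*(-7)) - 47)*15 = (9*7 - 47)*15 = (63 - 47)*15 = 16*15 = 240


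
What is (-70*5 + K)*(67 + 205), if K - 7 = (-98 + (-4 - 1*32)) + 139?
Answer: -91936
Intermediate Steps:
K = 12 (K = 7 + ((-98 + (-4 - 1*32)) + 139) = 7 + ((-98 + (-4 - 32)) + 139) = 7 + ((-98 - 36) + 139) = 7 + (-134 + 139) = 7 + 5 = 12)
(-70*5 + K)*(67 + 205) = (-70*5 + 12)*(67 + 205) = (-350 + 12)*272 = -338*272 = -91936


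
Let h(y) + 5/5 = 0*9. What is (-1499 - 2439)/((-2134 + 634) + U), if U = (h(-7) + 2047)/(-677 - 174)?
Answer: 1675619/639273 ≈ 2.6211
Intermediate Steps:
h(y) = -1 (h(y) = -1 + 0*9 = -1 + 0 = -1)
U = -2046/851 (U = (-1 + 2047)/(-677 - 174) = 2046/(-851) = 2046*(-1/851) = -2046/851 ≈ -2.4042)
(-1499 - 2439)/((-2134 + 634) + U) = (-1499 - 2439)/((-2134 + 634) - 2046/851) = -3938/(-1500 - 2046/851) = -3938/(-1278546/851) = -3938*(-851/1278546) = 1675619/639273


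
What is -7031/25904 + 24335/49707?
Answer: 280883923/1287610128 ≈ 0.21814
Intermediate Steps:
-7031/25904 + 24335/49707 = 280883923/1287610128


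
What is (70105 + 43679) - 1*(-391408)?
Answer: 505192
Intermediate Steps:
(70105 + 43679) - 1*(-391408) = 113784 + 391408 = 505192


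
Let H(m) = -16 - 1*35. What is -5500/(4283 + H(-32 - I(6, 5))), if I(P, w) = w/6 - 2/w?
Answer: -1375/1058 ≈ -1.2996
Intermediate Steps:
I(P, w) = -2/w + w/6 (I(P, w) = w*(⅙) - 2/w = w/6 - 2/w = -2/w + w/6)
H(m) = -51 (H(m) = -16 - 35 = -51)
-5500/(4283 + H(-32 - I(6, 5))) = -5500/(4283 - 51) = -5500/4232 = -5500*1/4232 = -1375/1058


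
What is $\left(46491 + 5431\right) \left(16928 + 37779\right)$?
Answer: $2840496854$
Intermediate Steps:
$\left(46491 + 5431\right) \left(16928 + 37779\right) = 51922 \cdot 54707 = 2840496854$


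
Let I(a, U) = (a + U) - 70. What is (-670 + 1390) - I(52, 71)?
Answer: 667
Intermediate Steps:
I(a, U) = -70 + U + a (I(a, U) = (U + a) - 70 = -70 + U + a)
(-670 + 1390) - I(52, 71) = (-670 + 1390) - (-70 + 71 + 52) = 720 - 1*53 = 720 - 53 = 667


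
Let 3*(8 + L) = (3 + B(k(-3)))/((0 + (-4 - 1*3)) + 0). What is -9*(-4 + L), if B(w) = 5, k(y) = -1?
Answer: 780/7 ≈ 111.43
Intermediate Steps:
L = -176/21 (L = -8 + ((3 + 5)/((0 + (-4 - 1*3)) + 0))/3 = -8 + (8/((0 + (-4 - 3)) + 0))/3 = -8 + (8/((0 - 7) + 0))/3 = -8 + (8/(-7 + 0))/3 = -8 + (8/(-7))/3 = -8 + (8*(-⅐))/3 = -8 + (⅓)*(-8/7) = -8 - 8/21 = -176/21 ≈ -8.3810)
-9*(-4 + L) = -9*(-4 - 176/21) = -9*(-260/21) = 780/7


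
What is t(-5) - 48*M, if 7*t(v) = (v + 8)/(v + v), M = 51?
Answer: -171363/70 ≈ -2448.0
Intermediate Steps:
t(v) = (8 + v)/(14*v) (t(v) = ((v + 8)/(v + v))/7 = ((8 + v)/((2*v)))/7 = ((8 + v)*(1/(2*v)))/7 = ((8 + v)/(2*v))/7 = (8 + v)/(14*v))
t(-5) - 48*M = (1/14)*(8 - 5)/(-5) - 48*51 = (1/14)*(-⅕)*3 - 2448 = -3/70 - 2448 = -171363/70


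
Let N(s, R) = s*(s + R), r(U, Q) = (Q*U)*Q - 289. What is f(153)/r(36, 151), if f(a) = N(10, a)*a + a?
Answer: 35649/117221 ≈ 0.30412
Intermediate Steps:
r(U, Q) = -289 + U*Q**2 (r(U, Q) = U*Q**2 - 289 = -289 + U*Q**2)
N(s, R) = s*(R + s)
f(a) = a + a*(100 + 10*a) (f(a) = (10*(a + 10))*a + a = (10*(10 + a))*a + a = (100 + 10*a)*a + a = a*(100 + 10*a) + a = a + a*(100 + 10*a))
f(153)/r(36, 151) = (153*(101 + 10*153))/(-289 + 36*151**2) = (153*(101 + 1530))/(-289 + 36*22801) = (153*1631)/(-289 + 820836) = 249543/820547 = 249543*(1/820547) = 35649/117221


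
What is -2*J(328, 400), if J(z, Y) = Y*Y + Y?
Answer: -320800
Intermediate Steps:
J(z, Y) = Y + Y**2 (J(z, Y) = Y**2 + Y = Y + Y**2)
-2*J(328, 400) = -800*(1 + 400) = -800*401 = -2*160400 = -320800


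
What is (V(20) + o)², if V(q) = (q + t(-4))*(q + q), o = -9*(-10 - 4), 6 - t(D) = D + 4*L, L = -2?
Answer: 2709316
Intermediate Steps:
t(D) = 14 - D (t(D) = 6 - (D + 4*(-2)) = 6 - (D - 8) = 6 - (-8 + D) = 6 + (8 - D) = 14 - D)
o = 126 (o = -9*(-14) = 126)
V(q) = 2*q*(18 + q) (V(q) = (q + (14 - 1*(-4)))*(q + q) = (q + (14 + 4))*(2*q) = (q + 18)*(2*q) = (18 + q)*(2*q) = 2*q*(18 + q))
(V(20) + o)² = (2*20*(18 + 20) + 126)² = (2*20*38 + 126)² = (1520 + 126)² = 1646² = 2709316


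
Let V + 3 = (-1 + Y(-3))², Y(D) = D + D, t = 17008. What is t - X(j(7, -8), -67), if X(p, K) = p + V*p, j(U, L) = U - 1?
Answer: 16726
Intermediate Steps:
j(U, L) = -1 + U
Y(D) = 2*D
V = 46 (V = -3 + (-1 + 2*(-3))² = -3 + (-1 - 6)² = -3 + (-7)² = -3 + 49 = 46)
X(p, K) = 47*p (X(p, K) = p + 46*p = 47*p)
t - X(j(7, -8), -67) = 17008 - 47*(-1 + 7) = 17008 - 47*6 = 17008 - 1*282 = 17008 - 282 = 16726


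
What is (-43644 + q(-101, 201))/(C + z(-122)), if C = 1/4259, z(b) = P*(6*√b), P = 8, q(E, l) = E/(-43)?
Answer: -7992401069/219243154005547 + 1633902535337808*I*√122/219243154005547 ≈ -3.6455e-5 + 82.315*I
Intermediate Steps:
q(E, l) = -E/43 (q(E, l) = E*(-1/43) = -E/43)
z(b) = 48*√b (z(b) = 8*(6*√b) = 48*√b)
C = 1/4259 ≈ 0.00023480
(-43644 + q(-101, 201))/(C + z(-122)) = (-43644 - 1/43*(-101))/(1/4259 + 48*√(-122)) = (-43644 + 101/43)/(1/4259 + 48*(I*√122)) = -1876591/(43*(1/4259 + 48*I*√122))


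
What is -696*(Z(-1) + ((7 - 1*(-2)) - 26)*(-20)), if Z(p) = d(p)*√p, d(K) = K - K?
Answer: -236640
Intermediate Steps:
d(K) = 0
Z(p) = 0 (Z(p) = 0*√p = 0)
-696*(Z(-1) + ((7 - 1*(-2)) - 26)*(-20)) = -696*(0 + ((7 - 1*(-2)) - 26)*(-20)) = -696*(0 + ((7 + 2) - 26)*(-20)) = -696*(0 + (9 - 26)*(-20)) = -696*(0 - 17*(-20)) = -696*(0 + 340) = -696*340 = -236640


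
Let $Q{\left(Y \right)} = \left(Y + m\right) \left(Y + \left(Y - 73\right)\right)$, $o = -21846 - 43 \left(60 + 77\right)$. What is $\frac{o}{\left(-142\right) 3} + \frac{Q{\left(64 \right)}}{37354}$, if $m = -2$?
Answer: $\frac{518770279}{7956402} \approx 65.202$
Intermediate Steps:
$o = -27737$ ($o = -21846 - 43 \cdot 137 = -21846 - 5891 = -27737$)
$Q{\left(Y \right)} = \left(-73 + 2 Y\right) \left(-2 + Y\right)$ ($Q{\left(Y \right)} = \left(Y - 2\right) \left(Y + \left(Y - 73\right)\right) = \left(-2 + Y\right) \left(Y + \left(-73 + Y\right)\right) = \left(-2 + Y\right) \left(-73 + 2 Y\right) = \left(-73 + 2 Y\right) \left(-2 + Y\right)$)
$\frac{o}{\left(-142\right) 3} + \frac{Q{\left(64 \right)}}{37354} = - \frac{27737}{\left(-142\right) 3} + \frac{146 - 4928 + 2 \cdot 64^{2}}{37354} = - \frac{27737}{-426} + \left(146 - 4928 + 2 \cdot 4096\right) \frac{1}{37354} = \left(-27737\right) \left(- \frac{1}{426}\right) + \left(146 - 4928 + 8192\right) \frac{1}{37354} = \frac{27737}{426} + 3410 \cdot \frac{1}{37354} = \frac{27737}{426} + \frac{1705}{18677} = \frac{518770279}{7956402}$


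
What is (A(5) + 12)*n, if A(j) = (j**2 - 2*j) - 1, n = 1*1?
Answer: 26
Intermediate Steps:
n = 1
A(j) = -1 + j**2 - 2*j
(A(5) + 12)*n = ((-1 + 5**2 - 2*5) + 12)*1 = ((-1 + 25 - 10) + 12)*1 = (14 + 12)*1 = 26*1 = 26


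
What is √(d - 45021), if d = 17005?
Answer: 4*I*√1751 ≈ 167.38*I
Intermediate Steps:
√(d - 45021) = √(17005 - 45021) = √(-28016) = 4*I*√1751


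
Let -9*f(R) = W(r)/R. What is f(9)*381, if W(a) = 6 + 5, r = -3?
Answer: -1397/27 ≈ -51.741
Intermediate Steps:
W(a) = 11
f(R) = -11/(9*R)
f(9)*381 = -11/9/9*381 = -11/9*⅑*381 = -11/81*381 = -1397/27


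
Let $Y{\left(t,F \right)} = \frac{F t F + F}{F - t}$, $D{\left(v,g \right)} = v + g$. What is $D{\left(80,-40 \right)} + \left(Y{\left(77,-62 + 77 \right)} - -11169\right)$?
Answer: $\frac{338809}{31} \approx 10929.0$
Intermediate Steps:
$D{\left(v,g \right)} = g + v$
$Y{\left(t,F \right)} = \frac{F + t F^{2}}{F - t}$ ($Y{\left(t,F \right)} = \frac{t F^{2} + F}{F - t} = \frac{F + t F^{2}}{F - t}$)
$D{\left(80,-40 \right)} + \left(Y{\left(77,-62 + 77 \right)} - -11169\right) = \left(-40 + 80\right) + \left(\frac{\left(-62 + 77\right) \left(1 + \left(-62 + 77\right) 77\right)}{\left(-62 + 77\right) - 77} - -11169\right) = 40 + \left(\frac{15 \left(1 + 15 \cdot 77\right)}{15 - 77} + 11169\right) = 40 + \left(\frac{15 \left(1 + 1155\right)}{-62} + 11169\right) = 40 + \left(15 \left(- \frac{1}{62}\right) 1156 + 11169\right) = 40 + \left(- \frac{8670}{31} + 11169\right) = 40 + \frac{337569}{31} = \frac{338809}{31}$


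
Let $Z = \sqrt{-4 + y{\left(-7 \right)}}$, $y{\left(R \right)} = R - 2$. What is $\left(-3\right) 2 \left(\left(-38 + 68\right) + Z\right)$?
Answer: $-180 - 6 i \sqrt{13} \approx -180.0 - 21.633 i$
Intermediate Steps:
$y{\left(R \right)} = -2 + R$
$Z = i \sqrt{13}$ ($Z = \sqrt{-4 - 9} = \sqrt{-13} = i \sqrt{13} \approx 3.6056 i$)
$\left(-3\right) 2 \left(\left(-38 + 68\right) + Z\right) = \left(-3\right) 2 \left(\left(-38 + 68\right) + i \sqrt{13}\right) = - 6 \left(30 + i \sqrt{13}\right) = -180 - 6 i \sqrt{13}$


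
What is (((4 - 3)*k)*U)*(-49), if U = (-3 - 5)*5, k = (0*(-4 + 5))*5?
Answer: 0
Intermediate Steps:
k = 0 (k = (0*1)*5 = 0*5 = 0)
U = -40 (U = -8*5 = -40)
(((4 - 3)*k)*U)*(-49) = (((4 - 3)*0)*(-40))*(-49) = ((1*0)*(-40))*(-49) = (0*(-40))*(-49) = 0*(-49) = 0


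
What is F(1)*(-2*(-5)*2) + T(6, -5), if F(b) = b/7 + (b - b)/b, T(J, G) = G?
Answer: -15/7 ≈ -2.1429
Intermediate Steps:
F(b) = b/7 (F(b) = b*(⅐) + 0/b = b/7 + 0 = b/7)
F(1)*(-2*(-5)*2) + T(6, -5) = ((⅐)*1)*(-2*(-5)*2) - 5 = (10*2)/7 - 5 = (⅐)*20 - 5 = 20/7 - 5 = -15/7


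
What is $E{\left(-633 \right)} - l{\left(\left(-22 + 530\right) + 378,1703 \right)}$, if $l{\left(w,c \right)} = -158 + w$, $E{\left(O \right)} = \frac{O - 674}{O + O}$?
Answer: $- \frac{920341}{1266} \approx -726.97$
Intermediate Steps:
$E{\left(O \right)} = \frac{-674 + O}{2 O}$
$E{\left(-633 \right)} - l{\left(\left(-22 + 530\right) + 378,1703 \right)} = \frac{-674 - 633}{2 \left(-633\right)} - \left(-158 + \left(\left(-22 + 530\right) + 378\right)\right) = \frac{1}{2} \left(- \frac{1}{633}\right) \left(-1307\right) - \left(-158 + \left(508 + 378\right)\right) = \frac{1307}{1266} - \left(-158 + 886\right) = \frac{1307}{1266} - 728 = - \frac{920341}{1266}$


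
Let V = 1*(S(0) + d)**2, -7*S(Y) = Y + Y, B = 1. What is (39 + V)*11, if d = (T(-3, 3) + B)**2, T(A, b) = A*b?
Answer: 45485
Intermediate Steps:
S(Y) = -2*Y/7 (S(Y) = -(Y + Y)/7 = -2*Y/7)
d = 64 (d = (-3*3 + 1)**2 = (-9 + 1)**2 = (-8)**2 = 64)
V = 4096 (V = 1*(-2/7*0 + 64)**2 = 1*(0 + 64)**2 = 1*64**2 = 1*4096 = 4096)
(39 + V)*11 = (39 + 4096)*11 = 4135*11 = 45485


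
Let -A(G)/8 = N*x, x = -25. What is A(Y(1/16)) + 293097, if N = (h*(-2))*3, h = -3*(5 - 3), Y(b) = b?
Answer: 300297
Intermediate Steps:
h = -6 (h = -3*2 = -6)
N = 36 (N = -6*(-2)*3 = 12*3 = 36)
A(G) = 7200 (A(G) = -288*(-25) = -8*(-900) = 7200)
A(Y(1/16)) + 293097 = 7200 + 293097 = 300297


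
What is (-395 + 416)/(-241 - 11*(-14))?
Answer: -7/29 ≈ -0.24138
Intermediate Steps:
(-395 + 416)/(-241 - 11*(-14)) = 21/(-241 + 154) = 21/(-87) = 21*(-1/87) = -7/29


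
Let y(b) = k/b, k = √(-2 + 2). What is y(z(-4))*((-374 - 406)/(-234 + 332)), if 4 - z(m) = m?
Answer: 0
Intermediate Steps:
k = 0 (k = √0 = 0)
z(m) = 4 - m
y(b) = 0 (y(b) = 0/b = 0)
y(z(-4))*((-374 - 406)/(-234 + 332)) = 0*((-374 - 406)/(-234 + 332)) = 0*(-780/98) = 0*(-780*1/98) = 0*(-390/49) = 0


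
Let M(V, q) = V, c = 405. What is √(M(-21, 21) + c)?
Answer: 8*√6 ≈ 19.596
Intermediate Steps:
√(M(-21, 21) + c) = √(-21 + 405) = √384 = 8*√6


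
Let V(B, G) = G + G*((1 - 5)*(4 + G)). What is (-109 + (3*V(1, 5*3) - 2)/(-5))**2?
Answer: 8020224/25 ≈ 3.2081e+5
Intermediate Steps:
V(B, G) = G + G*(-16 - 4*G) (V(B, G) = G + G*(-4*(4 + G)) = G + G*(-16 - 4*G))
(-109 + (3*V(1, 5*3) - 2)/(-5))**2 = (-109 + (3*(-5*3*(15 + 4*(5*3))) - 2)/(-5))**2 = (-109 + (3*(-1*15*(15 + 4*15)) - 2)*(-1/5))**2 = (-109 + (3*(-1*15*(15 + 60)) - 2)*(-1/5))**2 = (-109 + (3*(-1*15*75) - 2)*(-1/5))**2 = (-109 + (3*(-1125) - 2)*(-1/5))**2 = (-109 + (-3375 - 2)*(-1/5))**2 = (-109 - 3377*(-1/5))**2 = (-109 + 3377/5)**2 = (2832/5)**2 = 8020224/25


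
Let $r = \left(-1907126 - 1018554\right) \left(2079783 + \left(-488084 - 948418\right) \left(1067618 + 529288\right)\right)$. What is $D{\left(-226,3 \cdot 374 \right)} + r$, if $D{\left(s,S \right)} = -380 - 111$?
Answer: $6711382895836284229$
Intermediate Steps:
$D{\left(s,S \right)} = -491$ ($D{\left(s,S \right)} = -380 - 111 = -491$)
$r = 6711382895836284720$ ($r = - 2925680 \left(2079783 - 2293958662812\right) = \left(-2925680\right) \left(-2293956583029\right) = 6711382895836284720$)
$D{\left(-226,3 \cdot 374 \right)} + r = -491 + 6711382895836284720 = 6711382895836284229$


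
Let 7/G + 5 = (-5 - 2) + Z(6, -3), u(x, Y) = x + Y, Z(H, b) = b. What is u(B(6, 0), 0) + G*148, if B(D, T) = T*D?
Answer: -1036/15 ≈ -69.067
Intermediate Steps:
B(D, T) = D*T
u(x, Y) = Y + x
G = -7/15 (G = 7/(-5 + ((-5 - 2) - 3)) = 7/(-5 + (-7 - 3)) = 7/(-5 - 10) = 7/(-15) = 7*(-1/15) = -7/15 ≈ -0.46667)
u(B(6, 0), 0) + G*148 = (0 + 6*0) - 7/15*148 = (0 + 0) - 1036/15 = 0 - 1036/15 = -1036/15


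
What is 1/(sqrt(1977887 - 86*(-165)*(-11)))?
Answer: sqrt(1821797)/1821797 ≈ 0.00074088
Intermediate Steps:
1/(sqrt(1977887 - 86*(-165)*(-11))) = 1/(sqrt(1977887 + 14190*(-11))) = 1/(sqrt(1977887 - 156090)) = 1/(sqrt(1821797)) = sqrt(1821797)/1821797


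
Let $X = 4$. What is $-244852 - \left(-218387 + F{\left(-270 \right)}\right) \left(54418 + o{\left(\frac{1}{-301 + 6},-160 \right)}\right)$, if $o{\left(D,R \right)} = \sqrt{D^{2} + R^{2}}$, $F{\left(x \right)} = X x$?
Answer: $11942710354 + \frac{219467 \sqrt{2227840001}}{295} \approx 1.1978 \cdot 10^{10}$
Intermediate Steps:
$F{\left(x \right)} = 4 x$
$-244852 - \left(-218387 + F{\left(-270 \right)}\right) \left(54418 + o{\left(\frac{1}{-301 + 6},-160 \right)}\right) = -244852 - \left(-218387 + 4 \left(-270\right)\right) \left(54418 + \sqrt{\left(\frac{1}{-301 + 6}\right)^{2} + \left(-160\right)^{2}}\right) = -244852 - \left(-218387 - 1080\right) \left(54418 + \sqrt{\left(\frac{1}{-295}\right)^{2} + 25600}\right) = -244852 - - 219467 \left(54418 + \sqrt{\left(- \frac{1}{295}\right)^{2} + 25600}\right) = -244852 - - 219467 \left(54418 + \sqrt{\frac{1}{87025} + 25600}\right) = -244852 - - 219467 \left(54418 + \sqrt{\frac{2227840001}{87025}}\right) = -244852 - - 219467 \left(54418 + \frac{\sqrt{2227840001}}{295}\right) = -244852 - \left(-11942955206 - \frac{219467 \sqrt{2227840001}}{295}\right) = -244852 + \left(11942955206 + \frac{219467 \sqrt{2227840001}}{295}\right) = 11942710354 + \frac{219467 \sqrt{2227840001}}{295}$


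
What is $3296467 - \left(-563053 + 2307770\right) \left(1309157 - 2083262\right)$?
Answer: $1350597449752$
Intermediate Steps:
$3296467 - \left(-563053 + 2307770\right) \left(1309157 - 2083262\right) = 3296467 - 1744717 \left(-774105\right) = 3296467 - -1350594153285 = 3296467 + 1350594153285 = 1350597449752$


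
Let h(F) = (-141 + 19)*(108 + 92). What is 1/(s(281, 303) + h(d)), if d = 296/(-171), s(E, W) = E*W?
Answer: 1/60743 ≈ 1.6463e-5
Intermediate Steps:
d = -296/171 (d = 296*(-1/171) = -296/171 ≈ -1.7310)
h(F) = -24400 (h(F) = -122*200 = -24400)
1/(s(281, 303) + h(d)) = 1/(281*303 - 24400) = 1/(85143 - 24400) = 1/60743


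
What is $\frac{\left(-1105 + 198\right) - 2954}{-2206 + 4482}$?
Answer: $- \frac{3861}{2276} \approx -1.6964$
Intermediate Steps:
$\frac{\left(-1105 + 198\right) - 2954}{-2206 + 4482} = \frac{-907 - 2954}{2276} = \left(-3861\right) \frac{1}{2276} = - \frac{3861}{2276}$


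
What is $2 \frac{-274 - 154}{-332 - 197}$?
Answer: $\frac{856}{529} \approx 1.6181$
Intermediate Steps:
$2 \frac{-274 - 154}{-332 - 197} = 2 \left(- \frac{428}{-529}\right) = 2 \left(\left(-428\right) \left(- \frac{1}{529}\right)\right) = 2 \cdot \frac{428}{529} = \frac{856}{529}$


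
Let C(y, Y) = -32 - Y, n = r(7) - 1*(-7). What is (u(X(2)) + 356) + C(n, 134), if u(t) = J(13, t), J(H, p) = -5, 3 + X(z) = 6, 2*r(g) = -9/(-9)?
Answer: 185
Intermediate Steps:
r(g) = ½ (r(g) = (-9/(-9))/2 = (-9*(-⅑))/2 = (½)*1 = ½)
X(z) = 3 (X(z) = -3 + 6 = 3)
n = 15/2 (n = ½ - 1*(-7) = ½ + 7 = 15/2 ≈ 7.5000)
u(t) = -5
(u(X(2)) + 356) + C(n, 134) = (-5 + 356) + (-32 - 1*134) = 351 + (-32 - 134) = 351 - 166 = 185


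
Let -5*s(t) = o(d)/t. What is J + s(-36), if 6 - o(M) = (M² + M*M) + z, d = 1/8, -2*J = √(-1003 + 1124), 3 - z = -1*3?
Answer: -31681/5760 ≈ -5.5002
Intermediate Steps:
z = 6 (z = 3 - (-1)*3 = 3 - 1*(-3) = 3 + 3 = 6)
J = -11/2 (J = -√(-1003 + 1124)/2 = -√121/2 = -½*11 = -11/2 ≈ -5.5000)
d = ⅛ ≈ 0.12500
o(M) = -2*M² (o(M) = 6 - ((M² + M*M) + 6) = 6 - ((M² + M²) + 6) = 6 - (2*M² + 6) = 6 - (6 + 2*M²) = 6 + (-6 - 2*M²) = -2*M²)
s(t) = 1/(160*t) (s(t) = -(-2*(⅛)²)/(5*t) = -(-2*1/64)/(5*t) = -(-1)/(160*t) = 1/(160*t))
J + s(-36) = -11/2 + (1/160)/(-36) = -11/2 + (1/160)*(-1/36) = -11/2 - 1/5760 = -31681/5760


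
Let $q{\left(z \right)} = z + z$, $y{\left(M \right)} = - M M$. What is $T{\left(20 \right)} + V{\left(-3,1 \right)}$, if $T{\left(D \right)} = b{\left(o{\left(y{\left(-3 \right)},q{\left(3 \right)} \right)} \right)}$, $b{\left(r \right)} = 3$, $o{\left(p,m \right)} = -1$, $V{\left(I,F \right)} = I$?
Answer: $0$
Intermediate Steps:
$y{\left(M \right)} = - M^{2}$
$q{\left(z \right)} = 2 z$
$T{\left(D \right)} = 3$
$T{\left(20 \right)} + V{\left(-3,1 \right)} = 3 - 3 = 0$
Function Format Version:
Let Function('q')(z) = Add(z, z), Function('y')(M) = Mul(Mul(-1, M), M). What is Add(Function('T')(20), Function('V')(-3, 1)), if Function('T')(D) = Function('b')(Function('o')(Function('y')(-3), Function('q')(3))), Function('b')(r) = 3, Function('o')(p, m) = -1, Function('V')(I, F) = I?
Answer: 0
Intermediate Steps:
Function('y')(M) = Mul(-1, Pow(M, 2))
Function('q')(z) = Mul(2, z)
Function('T')(D) = 3
Add(Function('T')(20), Function('V')(-3, 1)) = Add(3, -3) = 0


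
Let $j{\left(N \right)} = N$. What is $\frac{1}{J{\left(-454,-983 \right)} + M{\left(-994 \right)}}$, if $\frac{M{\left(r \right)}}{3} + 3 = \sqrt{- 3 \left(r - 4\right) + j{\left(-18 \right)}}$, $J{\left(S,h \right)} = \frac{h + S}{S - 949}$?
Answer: $\frac{2616595}{8766108426} + \frac{1968409 \sqrt{186}}{4383054213} \approx 0.0064233$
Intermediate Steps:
$J{\left(S,h \right)} = \frac{S + h}{-949 + S}$
$M{\left(r \right)} = -9 + 3 \sqrt{-6 - 3 r}$ ($M{\left(r \right)} = -9 + 3 \sqrt{- 3 \left(r - 4\right) - 18} = -9 + 3 \sqrt{- 3 \left(-4 + r\right) - 18} = -9 + 3 \sqrt{\left(12 - 3 r\right) - 18} = -9 + 3 \sqrt{-6 - 3 r}$)
$\frac{1}{J{\left(-454,-983 \right)} + M{\left(-994 \right)}} = \frac{1}{\frac{-454 - 983}{-949 - 454} - \left(9 - 3 \sqrt{-6 - -2982}\right)} = \frac{1}{\frac{1}{-1403} \left(-1437\right) - \left(9 - 3 \sqrt{-6 + 2982}\right)} = \frac{1}{\left(- \frac{1}{1403}\right) \left(-1437\right) - \left(9 - 3 \sqrt{2976}\right)} = \frac{1}{\frac{1437}{1403} - \left(9 - 3 \cdot 4 \sqrt{186}\right)} = \frac{1}{\frac{1437}{1403} - \left(9 - 12 \sqrt{186}\right)} = \frac{1}{- \frac{11190}{1403} + 12 \sqrt{186}}$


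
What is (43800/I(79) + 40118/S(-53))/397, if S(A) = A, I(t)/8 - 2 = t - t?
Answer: 209939/42082 ≈ 4.9888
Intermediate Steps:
I(t) = 16 (I(t) = 16 + 8*(t - t) = 16 + 8*0 = 16 + 0 = 16)
(43800/I(79) + 40118/S(-53))/397 = (43800/16 + 40118/(-53))/397 = (43800*(1/16) + 40118*(-1/53))*(1/397) = (5475/2 - 40118/53)*(1/397) = (209939/106)*(1/397) = 209939/42082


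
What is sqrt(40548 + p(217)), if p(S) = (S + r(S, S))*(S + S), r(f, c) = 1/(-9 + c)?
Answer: sqrt(364304746)/52 ≈ 367.05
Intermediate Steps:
p(S) = 2*S*(S + 1/(-9 + S)) (p(S) = (S + 1/(-9 + S))*(S + S) = (S + 1/(-9 + S))*(2*S) = 2*S*(S + 1/(-9 + S)))
sqrt(40548 + p(217)) = sqrt(40548 + 2*217*(1 + 217*(-9 + 217))/(-9 + 217)) = sqrt(40548 + 2*217*(1 + 217*208)/208) = sqrt(40548 + 2*217*(1/208)*(1 + 45136)) = sqrt(40548 + 2*217*(1/208)*45137) = sqrt(40548 + 9794729/104) = sqrt(14011721/104) = sqrt(364304746)/52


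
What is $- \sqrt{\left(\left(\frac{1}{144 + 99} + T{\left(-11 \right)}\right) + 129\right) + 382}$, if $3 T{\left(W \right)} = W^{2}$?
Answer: $- \frac{5 \sqrt{16077}}{27} \approx -23.481$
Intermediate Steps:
$T{\left(W \right)} = \frac{W^{2}}{3}$
$- \sqrt{\left(\left(\frac{1}{144 + 99} + T{\left(-11 \right)}\right) + 129\right) + 382} = - \sqrt{\left(\left(\frac{1}{144 + 99} + \frac{\left(-11\right)^{2}}{3}\right) + 129\right) + 382} = - \sqrt{\left(\left(\frac{1}{243} + \frac{1}{3} \cdot 121\right) + 129\right) + 382} = - \sqrt{\left(\left(\frac{1}{243} + \frac{121}{3}\right) + 129\right) + 382} = - \sqrt{\left(\frac{9802}{243} + 129\right) + 382} = - \sqrt{\frac{41149}{243} + 382} = - \sqrt{\frac{133975}{243}} = - \frac{5 \sqrt{16077}}{27}$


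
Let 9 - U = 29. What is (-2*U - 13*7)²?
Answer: 2601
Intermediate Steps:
U = -20 (U = 9 - 1*29 = 9 - 29 = -20)
(-2*U - 13*7)² = (-2*(-20) - 13*7)² = (40 - 91)² = (-51)² = 2601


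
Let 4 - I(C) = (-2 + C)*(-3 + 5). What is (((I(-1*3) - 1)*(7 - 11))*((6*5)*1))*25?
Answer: -39000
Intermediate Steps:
I(C) = 8 - 2*C (I(C) = 4 - (-2 + C)*(-3 + 5) = 4 - (-2 + C)*2 = 4 - (-4 + 2*C) = 4 + (4 - 2*C) = 8 - 2*C)
(((I(-1*3) - 1)*(7 - 11))*((6*5)*1))*25 = ((((8 - (-2)*3) - 1)*(7 - 11))*((6*5)*1))*25 = ((((8 - 2*(-3)) - 1)*(-4))*(30*1))*25 = ((((8 + 6) - 1)*(-4))*30)*25 = (((14 - 1)*(-4))*30)*25 = ((13*(-4))*30)*25 = -52*30*25 = -1560*25 = -39000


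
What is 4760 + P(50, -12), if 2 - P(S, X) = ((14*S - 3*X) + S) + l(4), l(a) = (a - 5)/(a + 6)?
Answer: 39761/10 ≈ 3976.1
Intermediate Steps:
l(a) = (-5 + a)/(6 + a)
P(S, X) = 21/10 - 15*S + 3*X (P(S, X) = 2 - (((14*S - 3*X) + S) + (-5 + 4)/(6 + 4)) = 2 - (((-3*X + 14*S) + S) - 1/10) = 2 - ((-3*X + 15*S) + (⅒)*(-1)) = 2 - ((-3*X + 15*S) - ⅒) = 2 - (-⅒ - 3*X + 15*S) = 2 + (⅒ - 15*S + 3*X) = 21/10 - 15*S + 3*X)
4760 + P(50, -12) = 4760 + (21/10 - 15*50 + 3*(-12)) = 4760 + (21/10 - 750 - 36) = 4760 - 7839/10 = 39761/10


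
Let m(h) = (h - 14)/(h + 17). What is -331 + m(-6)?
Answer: -3661/11 ≈ -332.82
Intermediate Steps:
m(h) = (-14 + h)/(17 + h)
-331 + m(-6) = -331 + (-14 - 6)/(17 - 6) = -331 - 20/11 = -3661/11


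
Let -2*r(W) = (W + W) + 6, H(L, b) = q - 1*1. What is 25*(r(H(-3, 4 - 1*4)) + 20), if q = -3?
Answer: 525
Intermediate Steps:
H(L, b) = -4 (H(L, b) = -3 - 1*1 = -3 - 1 = -4)
r(W) = -3 - W (r(W) = -((W + W) + 6)/2 = -(2*W + 6)/2 = -(6 + 2*W)/2 = -3 - W)
25*(r(H(-3, 4 - 1*4)) + 20) = 25*((-3 - 1*(-4)) + 20) = 25*((-3 + 4) + 20) = 25*(1 + 20) = 25*21 = 525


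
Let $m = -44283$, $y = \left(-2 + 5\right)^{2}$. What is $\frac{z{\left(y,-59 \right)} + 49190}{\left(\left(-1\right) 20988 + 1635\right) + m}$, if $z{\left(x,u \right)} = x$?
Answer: $- \frac{49199}{63636} \approx -0.77313$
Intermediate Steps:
$y = 9$ ($y = 3^{2} = 9$)
$\frac{z{\left(y,-59 \right)} + 49190}{\left(\left(-1\right) 20988 + 1635\right) + m} = \frac{9 + 49190}{\left(\left(-1\right) 20988 + 1635\right) - 44283} = \frac{49199}{\left(-20988 + 1635\right) - 44283} = \frac{49199}{-19353 - 44283} = \frac{49199}{-63636} = 49199 \left(- \frac{1}{63636}\right) = - \frac{49199}{63636}$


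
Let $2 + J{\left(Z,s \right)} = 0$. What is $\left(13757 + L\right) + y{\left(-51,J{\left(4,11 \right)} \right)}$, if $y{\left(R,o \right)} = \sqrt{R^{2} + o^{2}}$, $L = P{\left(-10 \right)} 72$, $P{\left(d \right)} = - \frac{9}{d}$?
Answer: $\frac{69109}{5} + \sqrt{2605} \approx 13873.0$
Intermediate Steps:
$J{\left(Z,s \right)} = -2$ ($J{\left(Z,s \right)} = -2 + 0 = -2$)
$L = \frac{324}{5}$ ($L = - \frac{9}{-10} \cdot 72 = \left(-9\right) \left(- \frac{1}{10}\right) 72 = \frac{9}{10} \cdot 72 = \frac{324}{5} \approx 64.8$)
$\left(13757 + L\right) + y{\left(-51,J{\left(4,11 \right)} \right)} = \left(13757 + \frac{324}{5}\right) + \sqrt{\left(-51\right)^{2} + \left(-2\right)^{2}} = \frac{69109}{5} + \sqrt{2601 + 4} = \frac{69109}{5} + \sqrt{2605}$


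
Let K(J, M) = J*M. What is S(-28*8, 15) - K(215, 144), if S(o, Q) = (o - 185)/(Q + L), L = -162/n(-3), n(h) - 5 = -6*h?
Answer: -5675087/183 ≈ -31011.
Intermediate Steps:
n(h) = 5 - 6*h
L = -162/23 (L = -162/(5 - 6*(-3)) = -162/(5 + 18) = -162/23 ≈ -7.0435)
S(o, Q) = (-185 + o)/(-162/23 + Q) (S(o, Q) = (o - 185)/(Q - 162/23) = (-185 + o)/(-162/23 + Q))
S(-28*8, 15) - K(215, 144) = 23*(-185 - 28*8)/(-162 + 23*15) - 215*144 = 23*(-185 - 224)/(-162 + 345) - 1*30960 = 23*(-409)/183 - 30960 = 23*(1/183)*(-409) - 30960 = -9407/183 - 30960 = -5675087/183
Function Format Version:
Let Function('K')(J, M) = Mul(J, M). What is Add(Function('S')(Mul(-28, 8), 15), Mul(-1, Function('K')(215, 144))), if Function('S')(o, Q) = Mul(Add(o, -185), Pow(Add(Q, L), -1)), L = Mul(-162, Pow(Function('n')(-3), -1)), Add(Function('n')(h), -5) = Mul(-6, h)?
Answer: Rational(-5675087, 183) ≈ -31011.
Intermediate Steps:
Function('n')(h) = Add(5, Mul(-6, h))
L = Rational(-162, 23) (L = Mul(-162, Pow(Add(5, Mul(-6, -3)), -1)) = Mul(-162, Pow(Add(5, 18), -1)) = Mul(-162, Pow(23, -1)) = Mul(-162, Rational(1, 23)) = Rational(-162, 23) ≈ -7.0435)
Function('S')(o, Q) = Mul(Pow(Add(Rational(-162, 23), Q), -1), Add(-185, o)) (Function('S')(o, Q) = Mul(Add(o, -185), Pow(Add(Q, Rational(-162, 23)), -1)) = Mul(Add(-185, o), Pow(Add(Rational(-162, 23), Q), -1)) = Mul(Pow(Add(Rational(-162, 23), Q), -1), Add(-185, o)))
Add(Function('S')(Mul(-28, 8), 15), Mul(-1, Function('K')(215, 144))) = Add(Mul(23, Pow(Add(-162, Mul(23, 15)), -1), Add(-185, Mul(-28, 8))), Mul(-1, Mul(215, 144))) = Add(Mul(23, Pow(Add(-162, 345), -1), Add(-185, -224)), Mul(-1, 30960)) = Add(Mul(23, Pow(183, -1), -409), -30960) = Add(Mul(23, Rational(1, 183), -409), -30960) = Add(Rational(-9407, 183), -30960) = Rational(-5675087, 183)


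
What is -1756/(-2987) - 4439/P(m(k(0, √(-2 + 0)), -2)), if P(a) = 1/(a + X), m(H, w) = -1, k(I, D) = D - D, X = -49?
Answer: 662966406/2987 ≈ 2.2195e+5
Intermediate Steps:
k(I, D) = 0
P(a) = 1/(-49 + a) (P(a) = 1/(a - 49) = 1/(-49 + a))
-1756/(-2987) - 4439/P(m(k(0, √(-2 + 0)), -2)) = -1756/(-2987) - 4439/(1/(-49 - 1)) = -1756*(-1/2987) - 4439/(1/(-50)) = 1756/2987 - 4439/(-1/50) = 1756/2987 - 4439*(-50) = 1756/2987 + 221950 = 662966406/2987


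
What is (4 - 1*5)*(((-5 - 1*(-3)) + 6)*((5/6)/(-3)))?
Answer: 10/9 ≈ 1.1111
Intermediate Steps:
(4 - 1*5)*(((-5 - 1*(-3)) + 6)*((5/6)/(-3))) = (4 - 5)*(((-5 + 3) + 6)*((5*(⅙))*(-⅓))) = -(-2 + 6)*(⅚)*(-⅓) = -4*(-5)/18 = -1*(-10/9) = 10/9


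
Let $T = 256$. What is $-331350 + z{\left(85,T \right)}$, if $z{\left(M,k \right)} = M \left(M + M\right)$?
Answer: $-316900$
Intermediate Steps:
$z{\left(M,k \right)} = 2 M^{2}$ ($z{\left(M,k \right)} = M 2 M = 2 M^{2}$)
$-331350 + z{\left(85,T \right)} = -331350 + 2 \cdot 85^{2} = -331350 + 2 \cdot 7225 = -331350 + 14450 = -316900$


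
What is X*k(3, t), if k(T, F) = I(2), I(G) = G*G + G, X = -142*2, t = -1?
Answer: -1704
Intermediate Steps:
X = -284
I(G) = G + G**2 (I(G) = G**2 + G = G + G**2)
k(T, F) = 6 (k(T, F) = 2*(1 + 2) = 2*3 = 6)
X*k(3, t) = -284*6 = -1704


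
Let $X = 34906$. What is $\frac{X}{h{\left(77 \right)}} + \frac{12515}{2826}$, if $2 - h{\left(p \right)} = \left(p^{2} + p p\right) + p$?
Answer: $\frac{50697139}{33722658} \approx 1.5034$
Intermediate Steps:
$h{\left(p \right)} = 2 - p - 2 p^{2}$ ($h{\left(p \right)} = 2 - \left(\left(p^{2} + p p\right) + p\right) = 2 - \left(\left(p^{2} + p^{2}\right) + p\right) = 2 - \left(2 p^{2} + p\right) = 2 - \left(p + 2 p^{2}\right) = 2 - p - 2 p^{2}$)
$\frac{X}{h{\left(77 \right)}} + \frac{12515}{2826} = \frac{34906}{2 - 77 - 2 \cdot 77^{2}} + \frac{12515}{2826} = \frac{34906}{2 - 77 - 11858} + 12515 \cdot \frac{1}{2826} = \frac{34906}{2 - 77 - 11858} + \frac{12515}{2826} = \frac{34906}{-11933} + \frac{12515}{2826} = 34906 \left(- \frac{1}{11933}\right) + \frac{12515}{2826} = - \frac{34906}{11933} + \frac{12515}{2826} = \frac{50697139}{33722658}$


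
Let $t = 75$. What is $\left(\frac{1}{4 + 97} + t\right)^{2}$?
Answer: $\frac{57395776}{10201} \approx 5626.5$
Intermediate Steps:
$\left(\frac{1}{4 + 97} + t\right)^{2} = \left(\frac{1}{4 + 97} + 75\right)^{2} = \left(\frac{1}{101} + 75\right)^{2} = \left(\frac{7576}{101}\right)^{2} = \frac{57395776}{10201}$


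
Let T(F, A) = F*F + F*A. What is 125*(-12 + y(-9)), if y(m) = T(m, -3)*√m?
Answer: -1500 + 40500*I ≈ -1500.0 + 40500.0*I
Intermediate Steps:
T(F, A) = F² + A*F
y(m) = m^(3/2)*(-3 + m) (y(m) = (m*(-3 + m))*√m = m^(3/2)*(-3 + m))
125*(-12 + y(-9)) = 125*(-12 + (-9)^(3/2)*(-3 - 9)) = 125*(-12 - 27*I*(-12)) = 125*(-12 + 324*I) = -1500 + 40500*I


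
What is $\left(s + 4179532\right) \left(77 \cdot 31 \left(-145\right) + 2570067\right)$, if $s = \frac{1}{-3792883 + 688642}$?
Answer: $\frac{28854163934568693872}{3104241} \approx 9.2951 \cdot 10^{12}$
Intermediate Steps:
$s = - \frac{1}{3104241}$ ($s = \frac{1}{-3104241} = - \frac{1}{3104241} \approx -3.2214 \cdot 10^{-7}$)
$\left(s + 4179532\right) \left(77 \cdot 31 \left(-145\right) + 2570067\right) = \left(- \frac{1}{3104241} + 4179532\right) \left(77 \cdot 31 \left(-145\right) + 2570067\right) = \frac{12974274595211 \left(2387 \left(-145\right) + 2570067\right)}{3104241} = \frac{12974274595211 \left(-346115 + 2570067\right)}{3104241} = \frac{12974274595211}{3104241} \cdot 2223952 = \frac{28854163934568693872}{3104241}$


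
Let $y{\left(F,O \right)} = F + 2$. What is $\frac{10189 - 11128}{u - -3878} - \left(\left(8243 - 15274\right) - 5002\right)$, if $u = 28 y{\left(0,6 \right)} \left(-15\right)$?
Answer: $\frac{36555315}{3038} \approx 12033.0$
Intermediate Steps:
$y{\left(F,O \right)} = 2 + F$
$u = -840$ ($u = 28 \left(2 + 0\right) \left(-15\right) = 28 \cdot 2 \left(-15\right) = 56 \left(-15\right) = -840$)
$\frac{10189 - 11128}{u - -3878} - \left(\left(8243 - 15274\right) - 5002\right) = \frac{10189 - 11128}{-840 - -3878} - \left(\left(8243 - 15274\right) - 5002\right) = - \frac{939}{-840 + 3878} - \left(-7031 - 5002\right) = - \frac{939}{3038} - -12033 = \left(-939\right) \frac{1}{3038} + 12033 = - \frac{939}{3038} + 12033 = \frac{36555315}{3038}$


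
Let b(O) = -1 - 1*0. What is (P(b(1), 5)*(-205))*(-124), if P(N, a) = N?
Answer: -25420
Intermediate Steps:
b(O) = -1 (b(O) = -1 + 0 = -1)
(P(b(1), 5)*(-205))*(-124) = -1*(-205)*(-124) = 205*(-124) = -25420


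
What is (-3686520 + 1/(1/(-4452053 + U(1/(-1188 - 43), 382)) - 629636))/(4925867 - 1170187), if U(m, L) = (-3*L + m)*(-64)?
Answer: -2502305168069697080327/2549249013598719433056 ≈ -0.98159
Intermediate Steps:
U(m, L) = -64*m + 192*L (U(m, L) = (m - 3*L)*(-64) = -64*m + 192*L)
(-3686520 + 1/(1/(-4452053 + U(1/(-1188 - 43), 382)) - 629636))/(4925867 - 1170187) = (-3686520 + 1/(1/(-4452053 + (-64/(-1188 - 43) + 192*382)) - 629636))/(4925867 - 1170187) = (-3686520 + 1/(1/(-4452053 + (-64/(-1231) + 73344)) - 629636))/3755680 = (-3686520 + 1/(1/(-4452053 + (-64*(-1/1231) + 73344)) - 629636))*(1/3755680) = (-3686520 + 1/(1/(-4452053 + (64/1231 + 73344)) - 629636))*(1/3755680) = (-3686520 + 1/(1/(-4452053 + 90286528/1231) - 629636))*(1/3755680) = (-3686520 + 1/(1/(-5390190715/1231) - 629636))*(1/3755680) = (-3686520 + 1/(-1231/5390190715 - 629636))*(1/3755680) = (-3686520 + 1/(-3393858121030971/5390190715))*(1/3755680) = (-3686520 - 5390190715/3393858121030971)*(1/3755680) = -12511525840348485401635/3393858121030971*1/3755680 = -2502305168069697080327/2549249013598719433056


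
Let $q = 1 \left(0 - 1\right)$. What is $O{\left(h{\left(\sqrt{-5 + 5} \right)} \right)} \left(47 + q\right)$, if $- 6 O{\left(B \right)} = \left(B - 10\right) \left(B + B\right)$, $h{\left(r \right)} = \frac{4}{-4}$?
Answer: $- \frac{506}{3} \approx -168.67$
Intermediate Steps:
$h{\left(r \right)} = -1$ ($h{\left(r \right)} = 4 \left(- \frac{1}{4}\right) = -1$)
$O{\left(B \right)} = - \frac{B \left(-10 + B\right)}{3}$ ($O{\left(B \right)} = - \frac{\left(B - 10\right) \left(B + B\right)}{6} = - \frac{\left(-10 + B\right) 2 B}{6} = - \frac{2 B \left(-10 + B\right)}{6} = - \frac{B \left(-10 + B\right)}{3}$)
$q = -1$ ($q = 1 \left(-1\right) = -1$)
$O{\left(h{\left(\sqrt{-5 + 5} \right)} \right)} \left(47 + q\right) = \frac{1}{3} \left(-1\right) \left(10 - -1\right) \left(47 - 1\right) = \frac{1}{3} \left(-1\right) \left(10 + 1\right) 46 = \frac{1}{3} \left(-1\right) 11 \cdot 46 = \left(- \frac{11}{3}\right) 46 = - \frac{506}{3}$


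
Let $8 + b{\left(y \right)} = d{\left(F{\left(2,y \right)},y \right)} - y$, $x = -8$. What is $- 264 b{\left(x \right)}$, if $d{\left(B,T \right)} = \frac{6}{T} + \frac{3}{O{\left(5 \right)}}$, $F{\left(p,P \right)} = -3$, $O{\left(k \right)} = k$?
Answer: $\frac{198}{5} \approx 39.6$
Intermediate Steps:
$d{\left(B,T \right)} = \frac{3}{5} + \frac{6}{T}$ ($d{\left(B,T \right)} = \frac{6}{T} + \frac{3}{5} = \frac{3}{5} + \frac{6}{T}$)
$b{\left(y \right)} = - \frac{37}{5} - y + \frac{6}{y}$ ($b{\left(y \right)} = -8 - \left(- \frac{3}{5} + y - \frac{6}{y}\right) = -8 + \left(\frac{3}{5} - y + \frac{6}{y}\right) = - \frac{37}{5} - y + \frac{6}{y}$)
$- 264 b{\left(x \right)} = - 264 \left(- \frac{37}{5} - -8 + \frac{6}{-8}\right) = - 264 \left(- \frac{37}{5} + 8 + 6 \left(- \frac{1}{8}\right)\right) = - 264 \left(- \frac{37}{5} + 8 - \frac{3}{4}\right) = \left(-264\right) \left(- \frac{3}{20}\right) = \frac{198}{5}$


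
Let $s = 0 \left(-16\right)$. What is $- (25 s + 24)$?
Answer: $-24$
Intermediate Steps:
$s = 0$
$- (25 s + 24) = - (25 \cdot 0 + 24) = - (0 + 24) = \left(-1\right) 24 = -24$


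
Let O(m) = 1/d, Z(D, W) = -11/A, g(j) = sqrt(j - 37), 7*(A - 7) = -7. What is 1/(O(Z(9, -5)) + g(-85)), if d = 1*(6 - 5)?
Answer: 1/123 - I*sqrt(122)/123 ≈ 0.0081301 - 0.0898*I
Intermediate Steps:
A = 6 (A = 7 + (1/7)*(-7) = 7 - 1 = 6)
g(j) = sqrt(-37 + j)
Z(D, W) = -11/6
d = 1 (d = 1*1 = 1)
O(m) = 1 (O(m) = 1/1 = 1)
1/(O(Z(9, -5)) + g(-85)) = 1/(1 + sqrt(-37 - 85)) = 1/(1 + sqrt(-122)) = 1/(1 + I*sqrt(122))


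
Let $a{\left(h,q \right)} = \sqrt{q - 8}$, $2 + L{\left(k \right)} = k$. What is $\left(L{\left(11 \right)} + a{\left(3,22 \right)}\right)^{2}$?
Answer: $\left(9 + \sqrt{14}\right)^{2} \approx 162.35$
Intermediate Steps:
$L{\left(k \right)} = -2 + k$
$a{\left(h,q \right)} = \sqrt{-8 + q}$
$\left(L{\left(11 \right)} + a{\left(3,22 \right)}\right)^{2} = \left(\left(-2 + 11\right) + \sqrt{-8 + 22}\right)^{2} = \left(9 + \sqrt{14}\right)^{2}$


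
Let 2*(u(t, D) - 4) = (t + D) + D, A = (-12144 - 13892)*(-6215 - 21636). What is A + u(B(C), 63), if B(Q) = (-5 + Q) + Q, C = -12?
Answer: 1450257377/2 ≈ 7.2513e+8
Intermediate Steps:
B(Q) = -5 + 2*Q
A = 725128636 (A = -26036*(-27851) = 725128636)
u(t, D) = 4 + D + t/2 (u(t, D) = 4 + ((t + D) + D)/2 = 4 + ((D + t) + D)/2 = 4 + (t + 2*D)/2 = 4 + (D + t/2) = 4 + D + t/2)
A + u(B(C), 63) = 725128636 + (4 + 63 + (-5 + 2*(-12))/2) = 725128636 + (4 + 63 + (-5 - 24)/2) = 725128636 + (4 + 63 + (½)*(-29)) = 725128636 + (4 + 63 - 29/2) = 725128636 + 105/2 = 1450257377/2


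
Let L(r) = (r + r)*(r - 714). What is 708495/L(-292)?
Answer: 708495/587504 ≈ 1.2059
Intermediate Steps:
L(r) = 2*r*(-714 + r) (L(r) = (2*r)*(-714 + r) = 2*r*(-714 + r))
708495/L(-292) = 708495/((2*(-292)*(-714 - 292))) = 708495/((2*(-292)*(-1006))) = 708495/587504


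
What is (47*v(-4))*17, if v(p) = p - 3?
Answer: -5593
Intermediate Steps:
v(p) = -3 + p
(47*v(-4))*17 = (47*(-3 - 4))*17 = (47*(-7))*17 = -329*17 = -5593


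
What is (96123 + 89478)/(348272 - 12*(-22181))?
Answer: 185601/614444 ≈ 0.30206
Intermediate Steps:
(96123 + 89478)/(348272 - 12*(-22181)) = 185601/(348272 + 266172) = 185601/614444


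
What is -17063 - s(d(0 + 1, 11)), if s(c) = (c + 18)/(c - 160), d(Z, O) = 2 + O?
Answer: -2508230/147 ≈ -17063.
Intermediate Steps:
s(c) = (18 + c)/(-160 + c)
-17063 - s(d(0 + 1, 11)) = -17063 - (18 + (2 + 11))/(-160 + (2 + 11)) = -17063 - (18 + 13)/(-160 + 13) = -17063 - 31/(-147) = -17063 - (-1)*31/147 = -17063 - 1*(-31/147) = -17063 + 31/147 = -2508230/147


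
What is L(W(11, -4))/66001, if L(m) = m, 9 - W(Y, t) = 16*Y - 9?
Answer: -158/66001 ≈ -0.0023939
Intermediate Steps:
W(Y, t) = 18 - 16*Y (W(Y, t) = 9 - (16*Y - 9) = 9 - (-9 + 16*Y) = 9 + (9 - 16*Y) = 18 - 16*Y)
L(W(11, -4))/66001 = (18 - 16*11)/66001 = (18 - 176)*(1/66001) = -158*1/66001 = -158/66001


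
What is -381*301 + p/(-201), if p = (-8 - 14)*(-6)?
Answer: -7683671/67 ≈ -1.1468e+5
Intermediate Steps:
p = 132 (p = -22*(-6) = 132)
-381*301 + p/(-201) = -381*301 + 132/(-201) = -114681 + 132*(-1/201) = -114681 - 44/67 = -7683671/67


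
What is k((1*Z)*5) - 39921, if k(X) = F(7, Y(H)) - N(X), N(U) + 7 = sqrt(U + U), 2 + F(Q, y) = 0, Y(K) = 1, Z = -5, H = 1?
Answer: -39916 - 5*I*sqrt(2) ≈ -39916.0 - 7.0711*I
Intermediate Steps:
F(Q, y) = -2 (F(Q, y) = -2 + 0 = -2)
N(U) = -7 + sqrt(2)*sqrt(U) (N(U) = -7 + sqrt(U + U) = -7 + sqrt(2*U) = -7 + sqrt(2)*sqrt(U))
k(X) = 5 - sqrt(2)*sqrt(X) (k(X) = -2 - (-7 + sqrt(2)*sqrt(X)) = -2 + (7 - sqrt(2)*sqrt(X)) = 5 - sqrt(2)*sqrt(X))
k((1*Z)*5) - 39921 = (5 - sqrt(2)*sqrt((1*(-5))*5)) - 39921 = (5 - sqrt(2)*sqrt(-5*5)) - 39921 = (5 - sqrt(2)*sqrt(-25)) - 39921 = (5 - sqrt(2)*5*I) - 39921 = (5 - 5*I*sqrt(2)) - 39921 = -39916 - 5*I*sqrt(2)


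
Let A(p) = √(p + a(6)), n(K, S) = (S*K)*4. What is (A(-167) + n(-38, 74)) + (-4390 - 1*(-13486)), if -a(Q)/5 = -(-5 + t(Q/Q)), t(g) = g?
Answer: -2152 + I*√187 ≈ -2152.0 + 13.675*I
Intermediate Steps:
a(Q) = -20 (a(Q) = -(-5)*(-5 + Q/Q) = -(-5)*(-5 + 1) = -(-5)*(-4) = -5*4 = -20)
n(K, S) = 4*K*S (n(K, S) = (K*S)*4 = 4*K*S)
A(p) = √(-20 + p) (A(p) = √(p - 20) = √(-20 + p))
(A(-167) + n(-38, 74)) + (-4390 - 1*(-13486)) = (√(-20 - 167) + 4*(-38)*74) + (-4390 - 1*(-13486)) = (√(-187) - 11248) + (-4390 + 13486) = (I*√187 - 11248) + 9096 = (-11248 + I*√187) + 9096 = -2152 + I*√187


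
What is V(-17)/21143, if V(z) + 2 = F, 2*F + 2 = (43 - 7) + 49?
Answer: 79/42286 ≈ 0.0018682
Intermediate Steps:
F = 83/2 (F = -1 + ((43 - 7) + 49)/2 = -1 + (36 + 49)/2 = -1 + (1/2)*85 = -1 + 85/2 = 83/2 ≈ 41.500)
V(z) = 79/2 (V(z) = -2 + 83/2 = 79/2)
V(-17)/21143 = (79/2)/21143 = (79/2)*(1/21143) = 79/42286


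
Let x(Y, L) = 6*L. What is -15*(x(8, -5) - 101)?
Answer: 1965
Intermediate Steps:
-15*(x(8, -5) - 101) = -15*(6*(-5) - 101) = -15*(-30 - 101) = -15*(-131) = 1965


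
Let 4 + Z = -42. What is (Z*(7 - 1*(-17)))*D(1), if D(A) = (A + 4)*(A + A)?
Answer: -11040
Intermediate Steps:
D(A) = 2*A*(4 + A) (D(A) = (4 + A)*(2*A) = 2*A*(4 + A))
Z = -46 (Z = -4 - 42 = -46)
(Z*(7 - 1*(-17)))*D(1) = (-46*(7 - 1*(-17)))*(2*1*(4 + 1)) = (-46*(7 + 17))*(2*1*5) = -46*24*10 = -1104*10 = -11040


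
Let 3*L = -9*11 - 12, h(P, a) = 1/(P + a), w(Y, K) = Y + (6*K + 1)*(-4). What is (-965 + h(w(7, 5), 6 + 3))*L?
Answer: 3856177/108 ≈ 35705.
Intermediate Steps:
w(Y, K) = -4 + Y - 24*K (w(Y, K) = Y + (1 + 6*K)*(-4) = Y + (-4 - 24*K) = -4 + Y - 24*K)
L = -37 (L = (-9*11 - 12)/3 = (-99 - 12)/3 = (1/3)*(-111) = -37)
(-965 + h(w(7, 5), 6 + 3))*L = (-965 + 1/((-4 + 7 - 24*5) + (6 + 3)))*(-37) = (-965 + 1/((-4 + 7 - 120) + 9))*(-37) = (-965 + 1/(-117 + 9))*(-37) = (-965 + 1/(-108))*(-37) = (-965 - 1/108)*(-37) = -104221/108*(-37) = 3856177/108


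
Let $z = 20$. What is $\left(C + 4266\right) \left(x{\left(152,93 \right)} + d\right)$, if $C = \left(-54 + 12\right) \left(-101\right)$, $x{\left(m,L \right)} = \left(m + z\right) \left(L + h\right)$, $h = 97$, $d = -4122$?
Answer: $242971464$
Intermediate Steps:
$x{\left(m,L \right)} = \left(20 + m\right) \left(97 + L\right)$ ($x{\left(m,L \right)} = \left(m + 20\right) \left(L + 97\right) = \left(20 + m\right) \left(97 + L\right)$)
$C = 4242$ ($C = \left(-42\right) \left(-101\right) = 4242$)
$\left(C + 4266\right) \left(x{\left(152,93 \right)} + d\right) = \left(4242 + 4266\right) \left(\left(1940 + 20 \cdot 93 + 97 \cdot 152 + 93 \cdot 152\right) - 4122\right) = 8508 \left(\left(1940 + 1860 + 14744 + 14136\right) - 4122\right) = 8508 \left(32680 - 4122\right) = 8508 \cdot 28558 = 242971464$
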